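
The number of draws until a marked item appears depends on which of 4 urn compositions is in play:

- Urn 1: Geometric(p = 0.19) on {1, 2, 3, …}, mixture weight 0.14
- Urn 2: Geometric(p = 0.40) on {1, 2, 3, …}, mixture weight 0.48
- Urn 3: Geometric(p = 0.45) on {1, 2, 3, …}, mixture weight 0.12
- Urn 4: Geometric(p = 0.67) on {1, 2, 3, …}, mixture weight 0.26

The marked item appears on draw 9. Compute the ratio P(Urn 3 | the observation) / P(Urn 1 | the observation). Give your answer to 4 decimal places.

Since P(k|x) ∝ π_k f_k(x), the posterior odds are π_i f_i(x) / (π_j f_j(x)).
Component likelihoods at x = 9:
  p_1 = 0.0352074
  p_2 = 0.00671846
  p_3 = 0.00376803
  p_4 = 9.42294e-05
0.000452163 / 0.00492903 ≈ 0.0917

0.0917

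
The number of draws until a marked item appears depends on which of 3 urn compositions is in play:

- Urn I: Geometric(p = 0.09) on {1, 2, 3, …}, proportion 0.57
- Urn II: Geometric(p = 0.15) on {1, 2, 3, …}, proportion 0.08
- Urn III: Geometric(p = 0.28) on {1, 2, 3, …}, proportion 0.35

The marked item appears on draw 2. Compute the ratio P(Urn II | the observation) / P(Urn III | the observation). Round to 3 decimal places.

Only the two components matter; the odds are (w_i f_i(x)) / (w_j f_j(x)).
Geometric probabilities:
  f_I = 0.0819
  f_II = 0.1275
  f_III = 0.2016
Odds = (0.08/0.35) × (0.1275/0.2016) = 0.228571 × 0.63244 ≈ 0.145

0.145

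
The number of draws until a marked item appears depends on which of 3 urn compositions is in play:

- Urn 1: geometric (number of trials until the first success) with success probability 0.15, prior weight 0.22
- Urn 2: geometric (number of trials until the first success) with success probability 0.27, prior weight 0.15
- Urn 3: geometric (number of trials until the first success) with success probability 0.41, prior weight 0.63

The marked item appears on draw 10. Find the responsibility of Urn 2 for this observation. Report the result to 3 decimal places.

0.194

The responsibility of component k is π_k f_k(x) divided by Σ_j π_j f_j(x).
Evaluate each component's likelihood at the observed value:
  f_1 = 0.0347425
  f_2 = 0.0158953
  f_3 = 0.00355183
Multiply by the mixture weights:
  π_1·f_1 = 0.22 × 0.0347425 = 0.00764336
  π_2·f_2 = 0.15 × 0.0158953 = 0.0023843
  π_3·f_3 = 0.63 × 0.00355183 = 0.00223765
Denominator: 0.00764336 + 0.0023843 + 0.00223765 = 0.0122653
So the posterior for Urn 2 is 0.0023843 / 0.0122653 ≈ 0.194.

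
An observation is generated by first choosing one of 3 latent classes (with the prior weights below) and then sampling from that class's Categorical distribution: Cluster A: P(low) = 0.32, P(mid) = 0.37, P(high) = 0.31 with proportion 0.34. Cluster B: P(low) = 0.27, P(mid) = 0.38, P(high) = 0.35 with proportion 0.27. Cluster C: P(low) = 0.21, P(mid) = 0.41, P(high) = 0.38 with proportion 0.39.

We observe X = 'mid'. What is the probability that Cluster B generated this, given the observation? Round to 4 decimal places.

P(component k | x) = π_k·f_k(x) / marginal(x), where marginal(x) = Σ_j π_j·f_j(x).
Categorical probabilities:
  L_A = P(mid | comp) = 0.37
  L_B = P(mid | comp) = 0.38
  L_C = P(mid | comp) = 0.41
Weight by the priors:
  π_A·L_A = 0.34 × 0.37 = 0.1258
  π_B·L_B = 0.27 × 0.38 = 0.1026
  π_C·L_C = 0.39 × 0.41 = 0.1599
Evidence: 0.1258 + 0.1026 + 0.1599 = 0.3883
P(Cluster B | the observation) = 0.1026 / 0.3883 ≈ 0.2642

0.2642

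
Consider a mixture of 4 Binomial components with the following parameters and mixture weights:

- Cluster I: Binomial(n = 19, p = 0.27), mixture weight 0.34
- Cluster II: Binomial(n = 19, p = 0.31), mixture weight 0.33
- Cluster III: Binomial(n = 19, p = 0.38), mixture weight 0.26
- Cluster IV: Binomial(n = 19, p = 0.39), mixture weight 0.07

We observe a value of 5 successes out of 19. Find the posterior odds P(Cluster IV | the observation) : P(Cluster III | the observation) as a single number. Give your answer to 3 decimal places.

0.244

Posterior odds = (w_i f_i(x)) / (w_j f_j(x)); the normalising sum cancels.
Component likelihoods at x = 5 successes out of 19:
  L_I = C(19,5)·0.27^5·0.73^14 = 11628·0.00143489·0.0122045 = 0.203631
  L_II = C(19,5)·0.31^5·0.69^14 = 11628·0.00286292·0.00554482 = 0.184587
  L_III = C(19,5)·0.38^5·0.62^14 = 11628·0.00792352·0.00124018 = 0.114263
  L_IV = C(19,5)·0.39^5·0.61^14 = 11628·0.00902242·0.000987683 = 0.103621
Odds = (0.07/0.26) × (0.103621/0.114263) = 0.269231 × 0.906858 ≈ 0.244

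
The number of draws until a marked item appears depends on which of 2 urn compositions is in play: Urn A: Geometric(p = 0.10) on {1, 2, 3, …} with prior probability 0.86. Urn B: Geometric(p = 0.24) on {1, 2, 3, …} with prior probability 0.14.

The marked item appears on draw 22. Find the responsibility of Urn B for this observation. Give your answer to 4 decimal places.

0.0111

By Bayes' theorem, P(k | x) = π_k f_k(x) / Σ_j π_j f_j(x).
Evaluate each component's likelihood at the observed value:
  L_A = 0.0109419
  L_B = 0.00075387
Multiply by the mixture weights:
  π_A·L_A = 0.86 × 0.0109419 = 0.00941003
  π_B·L_B = 0.14 × 0.00075387 = 0.000105542
Denominator: 0.00941003 + 0.000105542 = 0.00951557
P(Urn B | x) = 0.000105542 / 0.00951557 ≈ 0.0111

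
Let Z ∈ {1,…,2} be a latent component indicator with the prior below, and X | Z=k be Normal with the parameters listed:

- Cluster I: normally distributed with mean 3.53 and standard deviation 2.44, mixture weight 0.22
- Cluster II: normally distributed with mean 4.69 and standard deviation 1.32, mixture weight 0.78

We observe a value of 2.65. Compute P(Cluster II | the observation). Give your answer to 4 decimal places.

0.6794

Apply Bayes' rule: the posterior for each component is proportional to its prior times its likelihood at x.
Evaluate each component's likelihood at the observed value:
  f_I = (1/(2.44·√(2π)))·exp(−(2.65−3.53)²/(2·2.44²)) = 0.163501·exp(-0.06504) = 0.153206
  f_II = (1/(1.32·√(2π)))·exp(−(2.65−4.69)²/(2·1.32²)) = 0.302229·exp(-1.19421) = 0.0915578
Unnormalised posteriors:
  P(Z=I)·f_I = 0.22 × 0.153206 = 0.0337053
  P(Z=II)·f_II = 0.78 × 0.0915578 = 0.0714151
Denominator: 0.0337053 + 0.0714151 = 0.10512
Responsibility of Cluster II: 0.0714151 / 0.10512 ≈ 0.6794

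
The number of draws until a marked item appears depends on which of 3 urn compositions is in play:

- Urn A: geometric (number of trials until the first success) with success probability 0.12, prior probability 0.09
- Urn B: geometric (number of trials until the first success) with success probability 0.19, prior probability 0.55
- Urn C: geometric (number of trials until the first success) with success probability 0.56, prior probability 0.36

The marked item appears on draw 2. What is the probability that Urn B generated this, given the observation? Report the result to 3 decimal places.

0.463

P(component k | x) = w_k·f_k(x) / marginal(x), where marginal(x) = Σ_j w_j·f_j(x).
Evaluate each component's likelihood at the observed value:
  p_A = 0.12·(1−0.12)^1 = 0.12·0.88 = 0.1056
  p_B = 0.19·(1−0.19)^1 = 0.19·0.81 = 0.1539
  p_C = 0.56·(1−0.56)^1 = 0.56·0.44 = 0.2464
Multiply by the mixture weights:
  w_A·p_A = 0.09 × 0.1056 = 0.009504
  w_B·p_B = 0.55 × 0.1539 = 0.084645
  w_C·p_C = 0.36 × 0.2464 = 0.088704
Sum: 0.009504 + 0.084645 + 0.088704 = 0.182853
So the posterior for Urn B is 0.084645 / 0.182853 ≈ 0.463.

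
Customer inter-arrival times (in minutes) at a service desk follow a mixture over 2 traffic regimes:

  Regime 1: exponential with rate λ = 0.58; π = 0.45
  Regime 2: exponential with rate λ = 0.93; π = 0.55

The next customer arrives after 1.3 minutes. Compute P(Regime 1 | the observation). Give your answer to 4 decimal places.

0.4458

The responsibility of component k is π_k f_k(x) divided by Σ_j π_j f_j(x).
Evaluate each component's likelihood at the observed value:
  f_1 = 0.272879
  f_2 = 0.277601
Prior × likelihood for each component:
  π_1·f_1 = 0.45 × 0.272879 = 0.122796
  π_2·f_2 = 0.55 × 0.277601 = 0.152681
Normaliser: 0.122796 + 0.152681 = 0.275476
So the posterior for Regime 1 is 0.122796 / 0.275476 ≈ 0.4458.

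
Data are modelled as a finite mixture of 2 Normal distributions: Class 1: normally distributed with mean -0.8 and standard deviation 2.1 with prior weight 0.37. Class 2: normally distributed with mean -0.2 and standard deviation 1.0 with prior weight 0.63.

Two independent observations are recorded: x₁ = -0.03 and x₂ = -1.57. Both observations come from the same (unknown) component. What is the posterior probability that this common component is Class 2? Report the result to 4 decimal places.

0.7681

Apply Bayes' rule: the posterior for each component is proportional to its prior times its likelihood at x.
Since both observations come from the same component, the likelihood for component k is f_k(x₁)·f_k(x₂).
  p_1 = [0.177622] × [0.177622] = 0.0315495
  p_2 = [0.393219] × [0.15608] = 0.0613735
Multiply by the mixture weights:
  P(Z=1)·p_1 = 0.37 × 0.0315495 = 0.0116733
  P(Z=2)·p_2 = 0.63 × 0.0613735 = 0.0386653
Normaliser: 0.0116733 + 0.0386653 = 0.0503386
P(Class 2 | x₁, x₂) = 0.0386653 / 0.0503386 ≈ 0.7681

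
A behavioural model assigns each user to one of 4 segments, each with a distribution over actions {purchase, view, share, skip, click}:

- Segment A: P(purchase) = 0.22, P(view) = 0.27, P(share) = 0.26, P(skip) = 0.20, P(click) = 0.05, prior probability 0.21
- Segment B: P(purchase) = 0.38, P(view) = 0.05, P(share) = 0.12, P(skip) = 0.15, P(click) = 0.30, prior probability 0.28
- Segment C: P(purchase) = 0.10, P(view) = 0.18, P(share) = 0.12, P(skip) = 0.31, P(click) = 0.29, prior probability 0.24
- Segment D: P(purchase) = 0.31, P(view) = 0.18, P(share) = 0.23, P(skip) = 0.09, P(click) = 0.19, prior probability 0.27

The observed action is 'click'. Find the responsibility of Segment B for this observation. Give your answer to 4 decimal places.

The responsibility of component k is π_k f_k(x) divided by Σ_j π_j f_j(x).
Categorical probabilities:
  p_A = P(click | comp) = 0.05
  p_B = P(click | comp) = 0.30
  p_C = P(click | comp) = 0.29
  p_D = P(click | comp) = 0.19
Unnormalised posteriors:
  π_A·p_A = 0.21 × 0.05 = 0.0105
  π_B·p_B = 0.28 × 0.3 = 0.084
  π_C·p_C = 0.24 × 0.29 = 0.0696
  π_D·p_D = 0.27 × 0.19 = 0.0513
Evidence: 0.0105 + 0.084 + 0.0696 + 0.0513 = 0.2154
So the posterior for Segment B is 0.084 / 0.2154 ≈ 0.3900.

0.3900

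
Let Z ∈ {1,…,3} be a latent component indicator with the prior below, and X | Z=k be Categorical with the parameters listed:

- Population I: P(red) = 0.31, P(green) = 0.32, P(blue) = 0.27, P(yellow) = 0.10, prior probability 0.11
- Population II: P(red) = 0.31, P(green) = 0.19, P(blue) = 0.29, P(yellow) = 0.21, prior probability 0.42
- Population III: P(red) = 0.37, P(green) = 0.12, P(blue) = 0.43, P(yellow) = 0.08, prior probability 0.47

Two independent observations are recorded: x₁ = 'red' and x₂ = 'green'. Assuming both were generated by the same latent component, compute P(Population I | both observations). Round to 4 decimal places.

0.1931

The responsibility of component k is π_k f_k(x) divided by Σ_j π_j f_j(x).
Since both observations come from the same component, the likelihood for component k is f_k(x₁)·f_k(x₂).
  L_I = [P(red | comp) = 0.31] × [0.32] = 0.0992
  L_II = [P(red | comp) = 0.31] × [0.19] = 0.0589
  L_III = [P(red | comp) = 0.37] × [0.12] = 0.0444
Multiply by the mixture weights:
  π_I·L_I = 0.11 × 0.0992 = 0.010912
  π_II·L_II = 0.42 × 0.0589 = 0.024738
  π_III·L_III = 0.47 × 0.0444 = 0.020868
Denominator: 0.010912 + 0.024738 + 0.020868 = 0.056518
P(Population I | x₁, x₂) = 0.010912 / 0.056518 ≈ 0.1931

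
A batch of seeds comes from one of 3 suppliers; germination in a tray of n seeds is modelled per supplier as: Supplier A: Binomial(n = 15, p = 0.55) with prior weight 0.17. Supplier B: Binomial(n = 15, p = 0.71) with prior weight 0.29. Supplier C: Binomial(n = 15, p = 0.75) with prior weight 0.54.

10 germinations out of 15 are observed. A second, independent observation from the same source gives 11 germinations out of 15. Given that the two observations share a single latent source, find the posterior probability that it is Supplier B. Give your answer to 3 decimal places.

0.372

By Bayes' theorem, P(k | x) = π_k f_k(x) / Σ_j π_j f_j(x).
Since both observations come from the same component, the likelihood for component k is f_k(x₁)·f_k(x₂).
  f_A = [C(15,10)·0.55^10·0.45^5 = 3003·0.00253295·0.0184528 = 0.14036] × [0.077978] = 0.010945
  f_B = [C(15,10)·0.71^10·0.29^5 = 3003·0.0325524·0.00205111 = 0.200507] × [0.223134] = 0.0447399
  f_C = [C(15,10)·0.75^10·0.25^5 = 3003·0.0563135·0.000976562 = 0.165146] × [0.225199] = 0.0371907
Prior × likelihood for each component:
  π_A·f_A = 0.17 × 0.010945 = 0.00186066
  π_B·f_B = 0.29 × 0.0447399 = 0.0129746
  π_C·f_C = 0.54 × 0.0371907 = 0.020083
Marginal: 0.00186066 + 0.0129746 + 0.020083 = 0.0349182
P(Supplier B | data) = 0.0129746 / 0.0349182 ≈ 0.372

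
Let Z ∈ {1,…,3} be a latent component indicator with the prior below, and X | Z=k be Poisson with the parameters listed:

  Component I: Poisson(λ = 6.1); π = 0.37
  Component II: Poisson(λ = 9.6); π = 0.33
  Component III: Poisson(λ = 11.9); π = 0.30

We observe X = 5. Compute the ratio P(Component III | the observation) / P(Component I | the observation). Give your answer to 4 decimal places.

0.0694

Since P(k|x) ∝ P(Z=k) f_k(x), the posterior odds are P(Z=i) f_i(x) / (P(Z=j) f_j(x)).
Poisson probabilities:
  p_I = 0.15786
  p_II = 0.0460201
  p_III = 0.0135036
0.00405108 / 0.0584081 ≈ 0.0694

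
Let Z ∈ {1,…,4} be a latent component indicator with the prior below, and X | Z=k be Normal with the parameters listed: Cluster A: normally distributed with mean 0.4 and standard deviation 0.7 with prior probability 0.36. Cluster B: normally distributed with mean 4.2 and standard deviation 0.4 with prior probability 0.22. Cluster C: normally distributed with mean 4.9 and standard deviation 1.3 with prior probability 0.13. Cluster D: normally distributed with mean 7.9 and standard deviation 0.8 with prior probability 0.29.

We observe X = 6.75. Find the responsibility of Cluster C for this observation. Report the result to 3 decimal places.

0.220

Posterior ∝ prior × likelihood, so P(k | x) ∝ π_k f_k(x); normalise over all components.
Component likelihoods at x = 6.75:
  p_A = 7.70173e-19
  p_B = 1.49228e-09
  p_C = 0.111484
  p_D = 0.177462
Weight by the priors:
  π_A·p_A = 0.36 × 7.70173e-19 = 2.77262e-19
  π_B·p_B = 0.22 × 1.49228e-09 = 3.28302e-10
  π_C·p_C = 0.13 × 0.111484 = 0.0144929
  π_D·p_D = 0.29 × 0.177462 = 0.051464
Sum: 2.77262e-19 + 3.28302e-10 + 0.0144929 + 0.051464 = 0.0659569
Responsibility of Cluster C: 0.0144929 / 0.0659569 ≈ 0.220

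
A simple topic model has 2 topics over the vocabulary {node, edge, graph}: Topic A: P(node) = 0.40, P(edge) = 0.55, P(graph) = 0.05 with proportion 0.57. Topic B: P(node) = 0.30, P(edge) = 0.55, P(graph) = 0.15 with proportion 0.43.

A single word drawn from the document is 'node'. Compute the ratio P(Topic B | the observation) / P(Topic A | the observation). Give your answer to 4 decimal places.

0.5658

Only the two components matter; the odds are (P(Z=i) f_i(x)) / (P(Z=j) f_j(x)).
Evaluate each component's likelihood at the observed value:
  L_A = P(node | comp) = 0.40
  L_B = P(node | comp) = 0.30
0.129 / 0.228 ≈ 0.5658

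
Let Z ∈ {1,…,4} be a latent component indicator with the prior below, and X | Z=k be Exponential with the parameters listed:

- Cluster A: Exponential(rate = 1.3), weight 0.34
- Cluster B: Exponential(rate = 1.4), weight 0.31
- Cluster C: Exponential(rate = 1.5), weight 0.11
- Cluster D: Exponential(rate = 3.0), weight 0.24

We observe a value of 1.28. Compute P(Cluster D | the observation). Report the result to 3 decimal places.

0.079

By Bayes' theorem, P(k | x) = π_k f_k(x) / Σ_j π_j f_j(x).
Exponential densities:
  L_A = 1.3·e^(−1.3·1.28) = 1.3·e^(−1.6640) = 0.246194
  L_B = 1.4·e^(−1.4·1.28) = 1.4·e^(−1.7920) = 0.233277
  L_C = 1.5·e^(−1.5·1.28) = 1.5·e^(−1.9200) = 0.21991
  L_D = 3.0·e^(−3.0·1.28) = 3.0·e^(−3.8400) = 0.0644808
Multiply by the mixture weights:
  π_A·L_A = 0.34 × 0.246194 = 0.0837059
  π_B·L_B = 0.31 × 0.233277 = 0.0723159
  π_C·L_C = 0.11 × 0.21991 = 0.0241901
  π_D·L_D = 0.24 × 0.0644808 = 0.0154754
Evidence: 0.0837059 + 0.0723159 + 0.0241901 + 0.0154754 = 0.195687
So the posterior for Cluster D is 0.0154754 / 0.195687 ≈ 0.079.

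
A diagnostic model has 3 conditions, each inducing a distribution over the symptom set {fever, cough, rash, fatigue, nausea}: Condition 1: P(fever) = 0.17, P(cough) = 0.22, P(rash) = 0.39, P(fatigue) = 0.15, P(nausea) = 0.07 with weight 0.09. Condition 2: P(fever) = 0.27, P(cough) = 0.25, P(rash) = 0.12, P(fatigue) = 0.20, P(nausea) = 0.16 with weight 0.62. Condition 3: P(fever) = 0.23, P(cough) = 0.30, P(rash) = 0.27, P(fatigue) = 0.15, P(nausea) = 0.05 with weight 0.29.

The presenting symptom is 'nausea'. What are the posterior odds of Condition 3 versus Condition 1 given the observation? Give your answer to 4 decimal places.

Only the two components matter; the odds are (w_i f_i(x)) / (w_j f_j(x)).
Component likelihoods at x = 'nausea':
  L_1 = P(nausea | comp) = 0.07
  L_2 = P(nausea | comp) = 0.16
  L_3 = P(nausea | comp) = 0.05
0.0145 / 0.0063 ≈ 2.3016

2.3016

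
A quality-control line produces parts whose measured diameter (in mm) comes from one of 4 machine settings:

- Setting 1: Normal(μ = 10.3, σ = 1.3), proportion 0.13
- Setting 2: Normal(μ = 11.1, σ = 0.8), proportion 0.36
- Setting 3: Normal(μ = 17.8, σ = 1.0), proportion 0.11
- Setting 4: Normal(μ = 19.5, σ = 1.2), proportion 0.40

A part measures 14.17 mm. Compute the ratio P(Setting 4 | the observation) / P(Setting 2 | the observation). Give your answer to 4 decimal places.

Only the two components matter; the odds are (π_i f_i(x)) / (π_j f_j(x)).
Evaluate each component's likelihood at the observed value:
  p_1 = 0.00365252
  p_2 = 0.000316243
  p_3 = 0.000549013
  p_4 = 1.72886e-05
6.91545e-06 / 0.000113848 ≈ 0.0607

0.0607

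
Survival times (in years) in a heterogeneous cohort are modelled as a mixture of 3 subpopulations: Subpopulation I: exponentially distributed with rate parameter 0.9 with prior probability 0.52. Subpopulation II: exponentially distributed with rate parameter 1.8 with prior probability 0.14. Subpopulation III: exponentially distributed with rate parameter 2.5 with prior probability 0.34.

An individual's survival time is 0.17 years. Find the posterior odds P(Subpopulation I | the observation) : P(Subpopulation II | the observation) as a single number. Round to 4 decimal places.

2.1642

Only the two components matter; the odds are (π_i f_i(x)) / (π_j f_j(x)).
Evaluate each component's likelihood at the observed value:
  f_I = 0.9·e^(−0.9·0.17) = 0.9·e^(−0.1530) = 0.772317
  f_II = 1.8·e^(−1.8·0.17) = 1.8·e^(−0.3060) = 1.3255
  f_III = 2.5·e^(−2.5·0.17) = 2.5·e^(−0.4250) = 1.63442
Odds = (0.52/0.14) × (0.772317/1.3255) = 3.71429 × 0.582662 ≈ 2.1642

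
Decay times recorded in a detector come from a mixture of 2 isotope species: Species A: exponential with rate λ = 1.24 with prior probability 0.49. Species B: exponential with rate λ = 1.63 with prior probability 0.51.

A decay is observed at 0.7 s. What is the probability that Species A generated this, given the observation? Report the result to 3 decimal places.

0.490

The responsibility of component k is π_k f_k(x) divided by Σ_j π_j f_j(x).
Component likelihoods at x = 0.7 s:
  f_A = 1.24·e^(−1.24·0.7) = 1.24·e^(−0.8680) = 0.52054
  f_B = 1.63·e^(−1.63·0.7) = 1.63·e^(−1.1410) = 0.520784
Prior × likelihood for each component:
  π_A·f_A = 0.49 × 0.52054 = 0.255065
  π_B·f_B = 0.51 × 0.520784 = 0.2656
Evidence: 0.255065 + 0.2656 = 0.520664
So the posterior for Species A is 0.255065 / 0.520664 ≈ 0.490.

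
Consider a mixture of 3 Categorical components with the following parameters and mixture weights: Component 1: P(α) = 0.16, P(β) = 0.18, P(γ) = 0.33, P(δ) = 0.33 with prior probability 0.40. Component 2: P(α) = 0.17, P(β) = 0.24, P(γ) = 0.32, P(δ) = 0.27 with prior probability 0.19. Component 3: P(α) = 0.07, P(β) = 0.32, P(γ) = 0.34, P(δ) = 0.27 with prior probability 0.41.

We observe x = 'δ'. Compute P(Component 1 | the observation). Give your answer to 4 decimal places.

0.4490

By Bayes' theorem, P(k | x) = P(Z=k) f_k(x) / Σ_j P(Z=j) f_j(x).
Categorical probabilities:
  L_1 = 0.33
  L_2 = 0.27
  L_3 = 0.27
Prior × likelihood for each component:
  P(Z=1)·L_1 = 0.40 × 0.33 = 0.132
  P(Z=2)·L_2 = 0.19 × 0.27 = 0.0513
  P(Z=3)·L_3 = 0.41 × 0.27 = 0.1107
Marginal: 0.132 + 0.0513 + 0.1107 = 0.294
So the posterior for Component 1 is 0.132 / 0.294 ≈ 0.4490.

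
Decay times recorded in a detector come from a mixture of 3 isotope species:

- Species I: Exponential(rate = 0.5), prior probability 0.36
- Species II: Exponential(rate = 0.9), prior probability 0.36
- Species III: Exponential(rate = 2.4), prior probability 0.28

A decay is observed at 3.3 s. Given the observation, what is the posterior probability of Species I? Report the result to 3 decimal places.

0.672

Apply Bayes' rule: the posterior for each component is proportional to its prior times its likelihood at x.
Component likelihoods at x = 3.3 s:
  p_I = 0.5·e^(−0.5·3.3) = 0.5·e^(−1.6500) = 0.096025
  p_II = 0.9·e^(−0.9·3.3) = 0.9·e^(−2.9700) = 0.046173
  p_III = 2.4·e^(−2.4·3.3) = 2.4·e^(−7.9200) = 0.000872166
Multiply by the mixture weights:
  π_I·p_I = 0.36 × 0.096025 = 0.034569
  π_II·p_II = 0.36 × 0.046173 = 0.0166223
  π_III·p_III = 0.28 × 0.000872166 = 0.000244206
Sum: 0.034569 + 0.0166223 + 0.000244206 = 0.0514355
P(Species I | the observation) = 0.034569 / 0.0514355 ≈ 0.672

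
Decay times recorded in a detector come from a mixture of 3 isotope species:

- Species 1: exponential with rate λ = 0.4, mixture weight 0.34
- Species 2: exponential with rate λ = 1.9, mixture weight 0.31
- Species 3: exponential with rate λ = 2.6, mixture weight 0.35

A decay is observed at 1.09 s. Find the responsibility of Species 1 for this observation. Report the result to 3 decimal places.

0.408

The responsibility of component k is w_k f_k(x) divided by Σ_j w_j f_j(x).
Evaluate each component's likelihood at the observed value:
  p_1 = 0.4·e^(−0.4·1.09) = 0.4·e^(−0.4360) = 0.258647
  p_2 = 1.9·e^(−1.9·1.09) = 1.9·e^(−2.0710) = 0.239513
  p_3 = 2.6·e^(−2.6·1.09) = 2.6·e^(−2.8340) = 0.152821
Weight by the priors:
  w_1·p_1 = 0.34 × 0.258647 = 0.08794
  w_2·p_2 = 0.31 × 0.239513 = 0.0742491
  w_3·p_3 = 0.35 × 0.152821 = 0.0534873
Marginal: 0.08794 + 0.0742491 + 0.0534873 = 0.215676
P(Species 1 | 1.09 s) = 0.08794 / 0.215676 ≈ 0.408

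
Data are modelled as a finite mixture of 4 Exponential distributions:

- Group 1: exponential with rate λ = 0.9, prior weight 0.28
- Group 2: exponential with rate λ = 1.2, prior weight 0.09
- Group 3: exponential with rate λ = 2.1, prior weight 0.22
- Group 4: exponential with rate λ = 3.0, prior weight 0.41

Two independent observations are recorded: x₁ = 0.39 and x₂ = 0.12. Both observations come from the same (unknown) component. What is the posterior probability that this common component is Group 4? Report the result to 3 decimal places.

0.594

P(component k | x) = π_k·f_k(x) / marginal(x), where marginal(x) = Σ_j π_j·f_j(x).
Since both observations come from the same component, the likelihood for component k is f_k(x₁)·f_k(x₂).
  L_1 = [0.633585] × [0.807865] = 0.511851
  L_2 = [0.751504] × [1.03907] = 0.780862
  L_3 = [0.925832] × [1.63221] = 1.51116
  L_4 = [0.931101] × [2.09303] = 1.94882
Multiply by the mixture weights:
  π_1·L_1 = 0.28 × 0.511851 = 0.143318
  π_2·L_2 = 0.09 × 0.780862 = 0.0702776
  π_3·L_3 = 0.22 × 1.51116 = 0.332454
  π_4·L_4 = 0.41 × 1.94882 = 0.799017
Denominator: 0.143318 + 0.0702776 + 0.332454 + 0.799017 = 1.34507
Responsibility of Group 4: 0.799017 / 1.34507 ≈ 0.594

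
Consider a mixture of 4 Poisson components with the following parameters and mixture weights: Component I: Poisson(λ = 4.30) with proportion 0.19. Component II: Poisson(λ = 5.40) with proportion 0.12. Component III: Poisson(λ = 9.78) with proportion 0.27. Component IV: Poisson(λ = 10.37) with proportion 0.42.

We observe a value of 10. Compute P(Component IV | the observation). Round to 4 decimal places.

0.5763

Posterior ∝ prior × likelihood, so P(k | x) ∝ w_k f_k(x); normalise over all components.
Poisson probabilities:
  f_I = e^(−4.30)·4.30^10/10! = 0.00808082
  f_II = e^(−5.40)·5.40^10/10! = 0.0262412
  f_III = e^(−9.78)·9.78^10/10! = 0.124803
  f_IV = e^(−10.37)·10.37^10/10! = 0.124277
Weight by the priors:
  w_I·f_I = 0.19 × 0.00808082 = 0.00153536
  w_II·f_II = 0.12 × 0.0262412 = 0.00314895
  w_III·f_III = 0.27 × 0.124803 = 0.0336968
  w_IV·f_IV = 0.42 × 0.124277 = 0.0521963
Denominator: 0.00153536 + 0.00314895 + 0.0336968 + 0.0521963 = 0.0905775
Responsibility of Component IV: 0.0521963 / 0.0905775 ≈ 0.5763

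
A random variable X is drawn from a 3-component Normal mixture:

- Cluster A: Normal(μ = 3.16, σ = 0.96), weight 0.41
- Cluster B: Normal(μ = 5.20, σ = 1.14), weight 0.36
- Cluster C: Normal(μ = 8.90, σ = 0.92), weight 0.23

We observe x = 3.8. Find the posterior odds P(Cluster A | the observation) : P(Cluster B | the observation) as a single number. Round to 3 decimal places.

2.302

The posterior odds equal the prior odds times the likelihood ratio: (w_i/w_j)·(f_i(x)/f_j(x)).
Evaluate each component's likelihood at the observed value:
  f_A = (1/(0.96·√(2π)))·exp(−(3.8−3.16)²/(2·0.96²)) = 0.415565·exp(-0.22222) = 0.332758
  f_B = (1/(1.14·√(2π)))·exp(−(3.8−5.20)²/(2·1.14²)) = 0.349949·exp(-0.75408) = 0.164632
  f_C = (1/(0.92·√(2π)))·exp(−(3.8−8.90)²/(2·0.92²)) = 0.433633·exp(-15.36508) = 9.20777e-08
Odds = (0.41/0.36) × (0.332758/0.164632) = 1.13889 × 2.02123 ≈ 2.302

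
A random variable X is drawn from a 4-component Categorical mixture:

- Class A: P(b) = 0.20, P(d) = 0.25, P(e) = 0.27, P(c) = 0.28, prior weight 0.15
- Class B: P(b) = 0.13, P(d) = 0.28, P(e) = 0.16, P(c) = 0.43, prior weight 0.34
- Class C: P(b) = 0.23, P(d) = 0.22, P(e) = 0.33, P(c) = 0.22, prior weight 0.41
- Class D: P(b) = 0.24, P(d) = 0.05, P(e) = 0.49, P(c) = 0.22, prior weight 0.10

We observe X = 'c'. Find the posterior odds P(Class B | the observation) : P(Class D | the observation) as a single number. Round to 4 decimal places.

Posterior odds = (w_i f_i(x)) / (w_j f_j(x)); the normalising sum cancels.
Component likelihoods at x = 'c':
  p_A = 0.28
  p_B = 0.43
  p_C = 0.22
  p_D = 0.22
0.1462 / 0.022 ≈ 6.6455

6.6455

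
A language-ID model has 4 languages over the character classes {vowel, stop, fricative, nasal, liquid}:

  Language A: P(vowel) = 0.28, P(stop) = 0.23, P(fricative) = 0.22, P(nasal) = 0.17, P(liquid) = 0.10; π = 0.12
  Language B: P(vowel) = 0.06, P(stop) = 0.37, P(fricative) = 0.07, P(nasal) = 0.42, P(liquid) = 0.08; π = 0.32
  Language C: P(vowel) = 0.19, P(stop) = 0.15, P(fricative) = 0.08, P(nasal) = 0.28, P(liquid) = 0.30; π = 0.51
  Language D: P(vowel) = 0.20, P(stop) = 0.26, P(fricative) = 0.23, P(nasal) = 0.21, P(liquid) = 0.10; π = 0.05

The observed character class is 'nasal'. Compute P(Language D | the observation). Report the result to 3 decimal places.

P(component k | x) = w_k·f_k(x) / marginal(x), where marginal(x) = Σ_j w_j·f_j(x).
Component likelihoods at x = 'nasal':
  p_A = P(nasal | comp) = 0.17
  p_B = P(nasal | comp) = 0.42
  p_C = P(nasal | comp) = 0.28
  p_D = P(nasal | comp) = 0.21
Prior × likelihood for each component:
  w_A·p_A = 0.12 × 0.17 = 0.0204
  w_B·p_B = 0.32 × 0.42 = 0.1344
  w_C·p_C = 0.51 × 0.28 = 0.1428
  w_D·p_D = 0.05 × 0.21 = 0.0105
Normaliser: 0.0204 + 0.1344 + 0.1428 + 0.0105 = 0.3081
Responsibility of Language D: 0.0105 / 0.3081 ≈ 0.034

0.034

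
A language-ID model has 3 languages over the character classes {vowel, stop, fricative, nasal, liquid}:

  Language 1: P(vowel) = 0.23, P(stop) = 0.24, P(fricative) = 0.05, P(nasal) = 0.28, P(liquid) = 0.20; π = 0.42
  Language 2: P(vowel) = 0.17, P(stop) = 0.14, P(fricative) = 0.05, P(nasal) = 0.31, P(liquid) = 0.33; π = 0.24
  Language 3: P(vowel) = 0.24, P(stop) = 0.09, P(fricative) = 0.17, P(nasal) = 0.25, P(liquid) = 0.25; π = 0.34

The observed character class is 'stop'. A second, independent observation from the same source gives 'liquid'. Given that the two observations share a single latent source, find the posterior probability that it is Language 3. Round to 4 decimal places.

0.1967

Posterior ∝ prior × likelihood, so P(k | x) ∝ π_k f_k(x); normalise over all components.
Since both observations come from the same component, the likelihood for component k is f_k(x₁)·f_k(x₂).
  L_1 = [P(stop | comp) = 0.24] × [0.2] = 0.048
  L_2 = [P(stop | comp) = 0.14] × [0.33] = 0.0462
  L_3 = [P(stop | comp) = 0.09] × [0.25] = 0.0225
Multiply by the mixture weights:
  π_1·L_1 = 0.42 × 0.048 = 0.02016
  π_2·L_2 = 0.24 × 0.0462 = 0.011088
  π_3·L_3 = 0.34 × 0.0225 = 0.00765
Marginal: 0.02016 + 0.011088 + 0.00765 = 0.038898
Responsibility of Language 3: 0.00765 / 0.038898 ≈ 0.1967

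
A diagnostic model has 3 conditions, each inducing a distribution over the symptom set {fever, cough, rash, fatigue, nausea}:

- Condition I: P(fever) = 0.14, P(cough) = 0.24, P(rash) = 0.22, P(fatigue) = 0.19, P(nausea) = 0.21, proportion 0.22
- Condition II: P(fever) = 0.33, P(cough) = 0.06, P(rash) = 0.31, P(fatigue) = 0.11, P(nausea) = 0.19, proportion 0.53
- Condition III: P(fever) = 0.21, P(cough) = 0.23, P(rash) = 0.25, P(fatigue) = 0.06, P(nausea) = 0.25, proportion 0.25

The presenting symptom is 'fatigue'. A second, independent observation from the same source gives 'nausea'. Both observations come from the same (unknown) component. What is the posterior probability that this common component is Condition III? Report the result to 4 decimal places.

The responsibility of component k is P(Z=k) f_k(x) divided by Σ_j P(Z=j) f_j(x).
Since both observations come from the same component, the likelihood for component k is f_k(x₁)·f_k(x₂).
  L_I = [0.19] × [0.21] = 0.0399
  L_II = [0.11] × [0.19] = 0.0209
  L_III = [0.06] × [0.25] = 0.015
Weight by the priors:
  P(Z=I)·L_I = 0.22 × 0.0399 = 0.008778
  P(Z=II)·L_II = 0.53 × 0.0209 = 0.011077
  P(Z=III)·L_III = 0.25 × 0.015 = 0.00375
Sum: 0.008778 + 0.011077 + 0.00375 = 0.023605
So the posterior for Condition III is 0.00375 / 0.023605 ≈ 0.1589.

0.1589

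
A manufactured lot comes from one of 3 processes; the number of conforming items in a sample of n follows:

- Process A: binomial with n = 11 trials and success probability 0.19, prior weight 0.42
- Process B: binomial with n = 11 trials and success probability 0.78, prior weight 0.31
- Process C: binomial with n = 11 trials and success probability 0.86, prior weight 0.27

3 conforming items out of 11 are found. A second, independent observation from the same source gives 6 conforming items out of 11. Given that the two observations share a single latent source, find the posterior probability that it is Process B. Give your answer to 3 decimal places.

0.011

P(component k | x) = w_k·f_k(x) / marginal(x), where marginal(x) = Σ_j w_j·f_j(x).
Since both observations come from the same component, the likelihood for component k is f_k(x₁)·f_k(x₂).
  p_A = [0.209713] × [0.00757859] = 0.00158933
  p_B = [0.000429684] × [0.0536195] = 2.30395e-05
  p_C = [1.54883e-05] × [0.0100525] = 1.55696e-07
Multiply by the mixture weights:
  w_A·p_A = 0.42 × 0.00158933 = 0.000667518
  w_B·p_B = 0.31 × 2.30395e-05 = 7.14223e-06
  w_C·p_C = 0.27 × 1.55696e-07 = 4.20378e-08
Normaliser: 0.000667518 + 7.14223e-06 + 4.20378e-08 = 0.000674702
P(Process B | x₁,x₂) = 7.14223e-06 / 0.000674702 ≈ 0.011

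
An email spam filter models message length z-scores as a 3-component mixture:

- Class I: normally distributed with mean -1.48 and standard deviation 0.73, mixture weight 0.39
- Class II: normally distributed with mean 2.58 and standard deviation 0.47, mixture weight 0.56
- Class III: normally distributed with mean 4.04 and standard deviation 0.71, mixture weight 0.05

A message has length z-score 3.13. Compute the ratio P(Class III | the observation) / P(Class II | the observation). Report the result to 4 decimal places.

0.0516

Only the two components matter; the odds are (P(Z=i) f_i(x)) / (P(Z=j) f_j(x)).
Evaluate each component's likelihood at the observed value:
  f_I = (1/(0.73·√(2π)))·exp(−(3.13−-1.48)²/(2·0.73²)) = 0.546496·exp(-19.94005) = 1.19601e-09
  f_II = (1/(0.47·√(2π)))·exp(−(3.13−2.58)²/(2·0.47²)) = 0.848813·exp(-0.68470) = 0.428007
  f_III = (1/(0.71·√(2π)))·exp(−(3.13−4.04)²/(2·0.71²)) = 0.561891·exp(-0.82136) = 0.247137
Odds = (0.05/0.56) × (0.247137/0.428007) = 0.0892857 × 0.577413 ≈ 0.0516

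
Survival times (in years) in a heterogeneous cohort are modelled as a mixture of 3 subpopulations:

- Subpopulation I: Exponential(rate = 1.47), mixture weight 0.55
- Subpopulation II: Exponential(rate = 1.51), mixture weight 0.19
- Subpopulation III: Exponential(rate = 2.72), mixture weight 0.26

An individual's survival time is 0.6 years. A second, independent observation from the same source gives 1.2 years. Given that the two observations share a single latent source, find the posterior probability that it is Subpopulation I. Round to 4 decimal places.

0.6623

By Bayes' theorem, P(k | x) = π_k f_k(x) / Σ_j π_j f_j(x).
Since both observations come from the same component, the likelihood for component k is f_k(x₁)·f_k(x₂).
  f_I = [1.47·e^(−1.47·0.6) = 1.47·e^(−0.8820) = 0.608513] × [0.251896] = 0.153282
  f_II = [1.51·e^(−1.51·0.6) = 1.51·e^(−0.9060) = 0.610248] × [0.246624] = 0.150502
  f_III = [2.72·e^(−2.72·0.6) = 2.72·e^(−1.6320) = 0.531864] × [0.104] = 0.0553136
Prior × likelihood for each component:
  π_I·f_I = 0.55 × 0.153282 = 0.0843052
  π_II·f_II = 0.19 × 0.150502 = 0.0285953
  π_III·f_III = 0.26 × 0.0553136 = 0.0143815
Normaliser: 0.0843052 + 0.0285953 + 0.0143815 = 0.127282
So the posterior for Subpopulation I is 0.0843052 / 0.127282 ≈ 0.6623.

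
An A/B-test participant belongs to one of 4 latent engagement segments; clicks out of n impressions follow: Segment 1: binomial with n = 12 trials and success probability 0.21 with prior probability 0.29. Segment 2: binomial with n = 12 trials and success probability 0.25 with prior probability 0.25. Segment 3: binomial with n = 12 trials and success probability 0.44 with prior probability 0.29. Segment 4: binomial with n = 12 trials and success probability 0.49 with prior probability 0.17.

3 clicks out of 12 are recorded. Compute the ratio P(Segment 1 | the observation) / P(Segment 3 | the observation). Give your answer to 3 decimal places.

The posterior odds equal the prior odds times the likelihood ratio: (π_i/π_j)·(f_i(x)/f_j(x)).
Binomial probabilities:
  p_1 = 0.244188
  p_2 = 0.258104
  p_3 = 0.101502
  p_4 = 0.0604147
Odds = (0.29/0.29) × (0.244188/0.101502) = 1 × 2.40576 ≈ 2.406

2.406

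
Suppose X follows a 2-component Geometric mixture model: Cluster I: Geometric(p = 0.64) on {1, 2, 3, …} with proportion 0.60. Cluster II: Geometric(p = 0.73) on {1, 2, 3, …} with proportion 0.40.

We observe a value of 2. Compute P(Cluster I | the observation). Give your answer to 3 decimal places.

0.637

The responsibility of component k is w_k f_k(x) divided by Σ_j w_j f_j(x).
Geometric probabilities:
  f_I = 0.64·(1−0.64)^1 = 0.64·0.36 = 0.2304
  f_II = 0.73·(1−0.73)^1 = 0.73·0.27 = 0.1971
Unnormalised posteriors:
  w_I·f_I = 0.60 × 0.2304 = 0.13824
  w_II·f_II = 0.40 × 0.1971 = 0.07884
Marginal: 0.13824 + 0.07884 = 0.21708
Responsibility of Cluster I: 0.13824 / 0.21708 ≈ 0.637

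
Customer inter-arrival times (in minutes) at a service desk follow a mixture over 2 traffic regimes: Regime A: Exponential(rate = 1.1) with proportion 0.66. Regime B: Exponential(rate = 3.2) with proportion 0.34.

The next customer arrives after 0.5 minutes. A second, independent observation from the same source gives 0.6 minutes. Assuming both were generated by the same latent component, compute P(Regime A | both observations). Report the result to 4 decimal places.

Apply Bayes' rule: the posterior for each component is proportional to its prior times its likelihood at x.
Since both observations come from the same component, the likelihood for component k is f_k(x₁)·f_k(x₂).
  L_A = [1.1·e^(−1.1·0.5) = 1.1·e^(−0.5500) = 0.634645] × [0.568536] = 0.360819
  L_B = [3.2·e^(−3.2·0.5) = 3.2·e^(−1.6000) = 0.646069] × [0.469142] = 0.303098
Multiply by the mixture weights:
  π_A·L_A = 0.66 × 0.360819 = 0.23814
  π_B·L_B = 0.34 × 0.303098 = 0.103053
Denominator: 0.23814 + 0.103053 = 0.341194
So the posterior for Regime A is 0.23814 / 0.341194 ≈ 0.6980.

0.6980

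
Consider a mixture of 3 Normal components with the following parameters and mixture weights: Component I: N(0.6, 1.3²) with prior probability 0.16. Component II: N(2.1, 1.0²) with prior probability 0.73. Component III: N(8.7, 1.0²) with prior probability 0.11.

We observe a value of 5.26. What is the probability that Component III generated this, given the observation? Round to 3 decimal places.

P(component k | x) = P(Z=k)·f_k(x) / marginal(x), where marginal(x) = Σ_j P(Z=j)·f_j(x).
Component likelihoods at x = 5.26:
  f_I = 0.00049744
  f_II = 0.00270748
  f_III = 0.00107467
Multiply by the mixture weights:
  P(Z=I)·f_I = 0.16 × 0.00049744 = 7.95903e-05
  P(Z=II)·f_II = 0.73 × 0.00270748 = 0.00197646
  P(Z=III)·f_III = 0.11 × 0.00107467 = 0.000118214
Normaliser: 7.95903e-05 + 0.00197646 + 0.000118214 = 0.00217426
P(Component III | x) ≈ 0.054

0.054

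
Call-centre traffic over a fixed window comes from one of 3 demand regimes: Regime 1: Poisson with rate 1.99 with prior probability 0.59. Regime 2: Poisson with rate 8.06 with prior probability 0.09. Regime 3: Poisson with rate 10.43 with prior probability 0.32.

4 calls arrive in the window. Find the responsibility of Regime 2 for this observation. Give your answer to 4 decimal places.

Posterior ∝ prior × likelihood, so P(k | x) ∝ P(Z=k) f_k(x); normalise over all components.
Evaluate each component's likelihood at the observed value:
  L_1 = e^(−1.99)·1.99^4/4! = 0.0893213
  L_2 = e^(−8.06)·8.06^4/4! = 0.055554
  L_3 = e^(−10.43)·10.43^4/4! = 0.0145625
Unnormalised posteriors:
  P(Z=1)·L_1 = 0.59 × 0.0893213 = 0.0526996
  P(Z=2)·L_2 = 0.09 × 0.055554 = 0.00499986
  P(Z=3)·L_3 = 0.32 × 0.0145625 = 0.00465999
Marginal: 0.0526996 + 0.00499986 + 0.00465999 = 0.0623594
Responsibility of Regime 2: 0.00499986 / 0.0623594 ≈ 0.0802

0.0802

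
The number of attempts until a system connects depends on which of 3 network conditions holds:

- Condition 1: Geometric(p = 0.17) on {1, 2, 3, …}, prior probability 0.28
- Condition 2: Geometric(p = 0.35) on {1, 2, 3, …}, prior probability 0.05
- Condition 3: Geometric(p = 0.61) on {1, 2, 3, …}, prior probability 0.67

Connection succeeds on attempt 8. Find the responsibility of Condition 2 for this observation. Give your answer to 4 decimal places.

The responsibility of component k is π_k f_k(x) divided by Σ_j π_j f_j(x).
Evaluate each component's likelihood at the observed value:
  f_1 = 0.17·(1−0.17)^7 = 0.17·0.271361 = 0.0461313
  f_2 = 0.35·(1−0.35)^7 = 0.35·0.0490223 = 0.0171578
  f_3 = 0.61·(1−0.61)^7 = 0.61·0.00137231 = 0.000837109
Unnormalised posteriors:
  π_1·f_1 = 0.28 × 0.0461313 = 0.0129168
  π_2·f_2 = 0.05 × 0.0171578 = 0.00085789
  π_3·f_3 = 0.67 × 0.000837109 = 0.000560863
Normaliser: 0.0129168 + 0.00085789 + 0.000560863 = 0.0143355
Responsibility of Condition 2: 0.00085789 / 0.0143355 ≈ 0.0598

0.0598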